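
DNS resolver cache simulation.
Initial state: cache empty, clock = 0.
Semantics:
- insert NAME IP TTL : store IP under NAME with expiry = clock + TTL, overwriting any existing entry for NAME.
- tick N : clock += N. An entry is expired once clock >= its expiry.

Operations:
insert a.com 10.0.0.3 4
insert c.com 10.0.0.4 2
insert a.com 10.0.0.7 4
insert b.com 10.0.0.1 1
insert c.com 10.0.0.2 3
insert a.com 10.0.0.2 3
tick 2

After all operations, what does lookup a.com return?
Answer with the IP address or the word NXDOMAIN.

Op 1: insert a.com -> 10.0.0.3 (expiry=0+4=4). clock=0
Op 2: insert c.com -> 10.0.0.4 (expiry=0+2=2). clock=0
Op 3: insert a.com -> 10.0.0.7 (expiry=0+4=4). clock=0
Op 4: insert b.com -> 10.0.0.1 (expiry=0+1=1). clock=0
Op 5: insert c.com -> 10.0.0.2 (expiry=0+3=3). clock=0
Op 6: insert a.com -> 10.0.0.2 (expiry=0+3=3). clock=0
Op 7: tick 2 -> clock=2. purged={b.com}
lookup a.com: present, ip=10.0.0.2 expiry=3 > clock=2

Answer: 10.0.0.2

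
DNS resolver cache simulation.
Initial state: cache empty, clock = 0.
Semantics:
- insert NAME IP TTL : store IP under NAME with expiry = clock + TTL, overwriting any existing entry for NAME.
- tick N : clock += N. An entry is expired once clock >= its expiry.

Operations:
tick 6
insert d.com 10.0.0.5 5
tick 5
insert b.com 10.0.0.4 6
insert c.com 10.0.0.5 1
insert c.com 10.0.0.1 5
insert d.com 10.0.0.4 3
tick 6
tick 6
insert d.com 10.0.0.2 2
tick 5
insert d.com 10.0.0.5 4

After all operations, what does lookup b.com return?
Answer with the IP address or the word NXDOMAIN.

Answer: NXDOMAIN

Derivation:
Op 1: tick 6 -> clock=6.
Op 2: insert d.com -> 10.0.0.5 (expiry=6+5=11). clock=6
Op 3: tick 5 -> clock=11. purged={d.com}
Op 4: insert b.com -> 10.0.0.4 (expiry=11+6=17). clock=11
Op 5: insert c.com -> 10.0.0.5 (expiry=11+1=12). clock=11
Op 6: insert c.com -> 10.0.0.1 (expiry=11+5=16). clock=11
Op 7: insert d.com -> 10.0.0.4 (expiry=11+3=14). clock=11
Op 8: tick 6 -> clock=17. purged={b.com,c.com,d.com}
Op 9: tick 6 -> clock=23.
Op 10: insert d.com -> 10.0.0.2 (expiry=23+2=25). clock=23
Op 11: tick 5 -> clock=28. purged={d.com}
Op 12: insert d.com -> 10.0.0.5 (expiry=28+4=32). clock=28
lookup b.com: not in cache (expired or never inserted)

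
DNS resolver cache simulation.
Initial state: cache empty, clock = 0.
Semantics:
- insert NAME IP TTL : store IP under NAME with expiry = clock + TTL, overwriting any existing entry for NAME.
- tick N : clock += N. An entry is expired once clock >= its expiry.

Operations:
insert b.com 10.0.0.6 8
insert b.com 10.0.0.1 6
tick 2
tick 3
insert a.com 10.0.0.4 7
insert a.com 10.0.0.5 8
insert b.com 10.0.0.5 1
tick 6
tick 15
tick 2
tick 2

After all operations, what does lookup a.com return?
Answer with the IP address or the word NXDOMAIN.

Op 1: insert b.com -> 10.0.0.6 (expiry=0+8=8). clock=0
Op 2: insert b.com -> 10.0.0.1 (expiry=0+6=6). clock=0
Op 3: tick 2 -> clock=2.
Op 4: tick 3 -> clock=5.
Op 5: insert a.com -> 10.0.0.4 (expiry=5+7=12). clock=5
Op 6: insert a.com -> 10.0.0.5 (expiry=5+8=13). clock=5
Op 7: insert b.com -> 10.0.0.5 (expiry=5+1=6). clock=5
Op 8: tick 6 -> clock=11. purged={b.com}
Op 9: tick 15 -> clock=26. purged={a.com}
Op 10: tick 2 -> clock=28.
Op 11: tick 2 -> clock=30.
lookup a.com: not in cache (expired or never inserted)

Answer: NXDOMAIN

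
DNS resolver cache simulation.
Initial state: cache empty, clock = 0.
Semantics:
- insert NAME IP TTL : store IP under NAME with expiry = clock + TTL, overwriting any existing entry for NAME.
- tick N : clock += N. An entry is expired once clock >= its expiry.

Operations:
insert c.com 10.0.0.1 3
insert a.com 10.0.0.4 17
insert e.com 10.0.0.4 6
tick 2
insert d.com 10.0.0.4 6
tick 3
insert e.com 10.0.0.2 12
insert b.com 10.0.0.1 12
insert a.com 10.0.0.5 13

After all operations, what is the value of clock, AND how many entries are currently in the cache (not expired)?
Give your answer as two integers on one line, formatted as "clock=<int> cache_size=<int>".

Op 1: insert c.com -> 10.0.0.1 (expiry=0+3=3). clock=0
Op 2: insert a.com -> 10.0.0.4 (expiry=0+17=17). clock=0
Op 3: insert e.com -> 10.0.0.4 (expiry=0+6=6). clock=0
Op 4: tick 2 -> clock=2.
Op 5: insert d.com -> 10.0.0.4 (expiry=2+6=8). clock=2
Op 6: tick 3 -> clock=5. purged={c.com}
Op 7: insert e.com -> 10.0.0.2 (expiry=5+12=17). clock=5
Op 8: insert b.com -> 10.0.0.1 (expiry=5+12=17). clock=5
Op 9: insert a.com -> 10.0.0.5 (expiry=5+13=18). clock=5
Final clock = 5
Final cache (unexpired): {a.com,b.com,d.com,e.com} -> size=4

Answer: clock=5 cache_size=4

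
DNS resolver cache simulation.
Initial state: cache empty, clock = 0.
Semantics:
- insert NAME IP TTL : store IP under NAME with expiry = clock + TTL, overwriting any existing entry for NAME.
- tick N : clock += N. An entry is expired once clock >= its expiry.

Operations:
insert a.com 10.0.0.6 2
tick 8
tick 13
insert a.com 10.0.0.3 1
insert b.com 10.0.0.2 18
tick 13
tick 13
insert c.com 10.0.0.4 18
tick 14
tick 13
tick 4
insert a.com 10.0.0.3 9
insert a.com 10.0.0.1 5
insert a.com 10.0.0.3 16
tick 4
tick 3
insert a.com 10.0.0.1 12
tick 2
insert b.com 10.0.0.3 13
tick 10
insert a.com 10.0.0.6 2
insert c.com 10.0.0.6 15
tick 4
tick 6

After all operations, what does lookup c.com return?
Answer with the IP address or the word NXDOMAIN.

Answer: 10.0.0.6

Derivation:
Op 1: insert a.com -> 10.0.0.6 (expiry=0+2=2). clock=0
Op 2: tick 8 -> clock=8. purged={a.com}
Op 3: tick 13 -> clock=21.
Op 4: insert a.com -> 10.0.0.3 (expiry=21+1=22). clock=21
Op 5: insert b.com -> 10.0.0.2 (expiry=21+18=39). clock=21
Op 6: tick 13 -> clock=34. purged={a.com}
Op 7: tick 13 -> clock=47. purged={b.com}
Op 8: insert c.com -> 10.0.0.4 (expiry=47+18=65). clock=47
Op 9: tick 14 -> clock=61.
Op 10: tick 13 -> clock=74. purged={c.com}
Op 11: tick 4 -> clock=78.
Op 12: insert a.com -> 10.0.0.3 (expiry=78+9=87). clock=78
Op 13: insert a.com -> 10.0.0.1 (expiry=78+5=83). clock=78
Op 14: insert a.com -> 10.0.0.3 (expiry=78+16=94). clock=78
Op 15: tick 4 -> clock=82.
Op 16: tick 3 -> clock=85.
Op 17: insert a.com -> 10.0.0.1 (expiry=85+12=97). clock=85
Op 18: tick 2 -> clock=87.
Op 19: insert b.com -> 10.0.0.3 (expiry=87+13=100). clock=87
Op 20: tick 10 -> clock=97. purged={a.com}
Op 21: insert a.com -> 10.0.0.6 (expiry=97+2=99). clock=97
Op 22: insert c.com -> 10.0.0.6 (expiry=97+15=112). clock=97
Op 23: tick 4 -> clock=101. purged={a.com,b.com}
Op 24: tick 6 -> clock=107.
lookup c.com: present, ip=10.0.0.6 expiry=112 > clock=107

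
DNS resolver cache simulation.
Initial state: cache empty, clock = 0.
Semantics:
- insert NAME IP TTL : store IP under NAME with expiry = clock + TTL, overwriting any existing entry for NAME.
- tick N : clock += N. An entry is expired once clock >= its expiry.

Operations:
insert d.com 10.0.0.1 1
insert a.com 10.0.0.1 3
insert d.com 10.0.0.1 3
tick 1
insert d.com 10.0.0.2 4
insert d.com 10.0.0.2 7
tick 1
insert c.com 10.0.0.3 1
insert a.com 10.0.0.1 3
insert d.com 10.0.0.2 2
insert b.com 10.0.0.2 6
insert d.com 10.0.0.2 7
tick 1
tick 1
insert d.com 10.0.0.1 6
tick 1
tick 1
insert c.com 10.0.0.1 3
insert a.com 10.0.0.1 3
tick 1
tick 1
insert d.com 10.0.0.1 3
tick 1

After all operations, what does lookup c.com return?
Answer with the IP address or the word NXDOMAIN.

Op 1: insert d.com -> 10.0.0.1 (expiry=0+1=1). clock=0
Op 2: insert a.com -> 10.0.0.1 (expiry=0+3=3). clock=0
Op 3: insert d.com -> 10.0.0.1 (expiry=0+3=3). clock=0
Op 4: tick 1 -> clock=1.
Op 5: insert d.com -> 10.0.0.2 (expiry=1+4=5). clock=1
Op 6: insert d.com -> 10.0.0.2 (expiry=1+7=8). clock=1
Op 7: tick 1 -> clock=2.
Op 8: insert c.com -> 10.0.0.3 (expiry=2+1=3). clock=2
Op 9: insert a.com -> 10.0.0.1 (expiry=2+3=5). clock=2
Op 10: insert d.com -> 10.0.0.2 (expiry=2+2=4). clock=2
Op 11: insert b.com -> 10.0.0.2 (expiry=2+6=8). clock=2
Op 12: insert d.com -> 10.0.0.2 (expiry=2+7=9). clock=2
Op 13: tick 1 -> clock=3. purged={c.com}
Op 14: tick 1 -> clock=4.
Op 15: insert d.com -> 10.0.0.1 (expiry=4+6=10). clock=4
Op 16: tick 1 -> clock=5. purged={a.com}
Op 17: tick 1 -> clock=6.
Op 18: insert c.com -> 10.0.0.1 (expiry=6+3=9). clock=6
Op 19: insert a.com -> 10.0.0.1 (expiry=6+3=9). clock=6
Op 20: tick 1 -> clock=7.
Op 21: tick 1 -> clock=8. purged={b.com}
Op 22: insert d.com -> 10.0.0.1 (expiry=8+3=11). clock=8
Op 23: tick 1 -> clock=9. purged={a.com,c.com}
lookup c.com: not in cache (expired or never inserted)

Answer: NXDOMAIN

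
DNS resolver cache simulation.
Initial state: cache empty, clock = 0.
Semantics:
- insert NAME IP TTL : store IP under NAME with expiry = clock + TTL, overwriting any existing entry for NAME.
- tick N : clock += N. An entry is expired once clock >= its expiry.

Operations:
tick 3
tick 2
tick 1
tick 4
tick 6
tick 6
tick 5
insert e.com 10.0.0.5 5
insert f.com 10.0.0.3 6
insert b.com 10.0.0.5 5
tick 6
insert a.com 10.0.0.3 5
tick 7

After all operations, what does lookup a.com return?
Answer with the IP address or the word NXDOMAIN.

Op 1: tick 3 -> clock=3.
Op 2: tick 2 -> clock=5.
Op 3: tick 1 -> clock=6.
Op 4: tick 4 -> clock=10.
Op 5: tick 6 -> clock=16.
Op 6: tick 6 -> clock=22.
Op 7: tick 5 -> clock=27.
Op 8: insert e.com -> 10.0.0.5 (expiry=27+5=32). clock=27
Op 9: insert f.com -> 10.0.0.3 (expiry=27+6=33). clock=27
Op 10: insert b.com -> 10.0.0.5 (expiry=27+5=32). clock=27
Op 11: tick 6 -> clock=33. purged={b.com,e.com,f.com}
Op 12: insert a.com -> 10.0.0.3 (expiry=33+5=38). clock=33
Op 13: tick 7 -> clock=40. purged={a.com}
lookup a.com: not in cache (expired or never inserted)

Answer: NXDOMAIN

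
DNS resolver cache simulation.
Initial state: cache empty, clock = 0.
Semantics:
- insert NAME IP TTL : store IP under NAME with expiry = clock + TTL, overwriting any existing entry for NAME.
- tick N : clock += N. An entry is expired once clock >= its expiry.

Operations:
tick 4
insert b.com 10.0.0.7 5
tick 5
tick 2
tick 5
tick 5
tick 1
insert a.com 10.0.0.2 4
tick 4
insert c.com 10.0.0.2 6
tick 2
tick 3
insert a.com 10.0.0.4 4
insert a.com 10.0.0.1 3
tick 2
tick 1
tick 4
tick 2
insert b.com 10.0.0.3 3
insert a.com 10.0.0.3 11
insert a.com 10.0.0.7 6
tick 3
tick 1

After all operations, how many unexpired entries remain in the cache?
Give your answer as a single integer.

Op 1: tick 4 -> clock=4.
Op 2: insert b.com -> 10.0.0.7 (expiry=4+5=9). clock=4
Op 3: tick 5 -> clock=9. purged={b.com}
Op 4: tick 2 -> clock=11.
Op 5: tick 5 -> clock=16.
Op 6: tick 5 -> clock=21.
Op 7: tick 1 -> clock=22.
Op 8: insert a.com -> 10.0.0.2 (expiry=22+4=26). clock=22
Op 9: tick 4 -> clock=26. purged={a.com}
Op 10: insert c.com -> 10.0.0.2 (expiry=26+6=32). clock=26
Op 11: tick 2 -> clock=28.
Op 12: tick 3 -> clock=31.
Op 13: insert a.com -> 10.0.0.4 (expiry=31+4=35). clock=31
Op 14: insert a.com -> 10.0.0.1 (expiry=31+3=34). clock=31
Op 15: tick 2 -> clock=33. purged={c.com}
Op 16: tick 1 -> clock=34. purged={a.com}
Op 17: tick 4 -> clock=38.
Op 18: tick 2 -> clock=40.
Op 19: insert b.com -> 10.0.0.3 (expiry=40+3=43). clock=40
Op 20: insert a.com -> 10.0.0.3 (expiry=40+11=51). clock=40
Op 21: insert a.com -> 10.0.0.7 (expiry=40+6=46). clock=40
Op 22: tick 3 -> clock=43. purged={b.com}
Op 23: tick 1 -> clock=44.
Final cache (unexpired): {a.com} -> size=1

Answer: 1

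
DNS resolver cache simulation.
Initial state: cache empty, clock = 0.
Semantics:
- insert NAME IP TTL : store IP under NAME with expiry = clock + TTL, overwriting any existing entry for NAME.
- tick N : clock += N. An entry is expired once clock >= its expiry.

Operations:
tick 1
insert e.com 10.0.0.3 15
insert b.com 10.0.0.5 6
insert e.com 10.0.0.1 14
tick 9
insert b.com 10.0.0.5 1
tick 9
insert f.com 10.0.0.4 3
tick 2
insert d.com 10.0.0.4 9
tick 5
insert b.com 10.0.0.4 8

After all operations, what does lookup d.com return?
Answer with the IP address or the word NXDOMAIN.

Op 1: tick 1 -> clock=1.
Op 2: insert e.com -> 10.0.0.3 (expiry=1+15=16). clock=1
Op 3: insert b.com -> 10.0.0.5 (expiry=1+6=7). clock=1
Op 4: insert e.com -> 10.0.0.1 (expiry=1+14=15). clock=1
Op 5: tick 9 -> clock=10. purged={b.com}
Op 6: insert b.com -> 10.0.0.5 (expiry=10+1=11). clock=10
Op 7: tick 9 -> clock=19. purged={b.com,e.com}
Op 8: insert f.com -> 10.0.0.4 (expiry=19+3=22). clock=19
Op 9: tick 2 -> clock=21.
Op 10: insert d.com -> 10.0.0.4 (expiry=21+9=30). clock=21
Op 11: tick 5 -> clock=26. purged={f.com}
Op 12: insert b.com -> 10.0.0.4 (expiry=26+8=34). clock=26
lookup d.com: present, ip=10.0.0.4 expiry=30 > clock=26

Answer: 10.0.0.4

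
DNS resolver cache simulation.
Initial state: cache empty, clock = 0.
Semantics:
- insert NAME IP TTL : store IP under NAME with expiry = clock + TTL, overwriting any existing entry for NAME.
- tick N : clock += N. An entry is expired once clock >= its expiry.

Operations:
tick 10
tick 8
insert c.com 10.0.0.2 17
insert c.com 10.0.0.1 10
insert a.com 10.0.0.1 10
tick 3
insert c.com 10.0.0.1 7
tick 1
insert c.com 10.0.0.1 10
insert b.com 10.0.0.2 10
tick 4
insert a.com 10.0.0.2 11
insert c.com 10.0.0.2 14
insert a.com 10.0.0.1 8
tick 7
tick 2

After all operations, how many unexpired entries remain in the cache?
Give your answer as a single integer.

Answer: 1

Derivation:
Op 1: tick 10 -> clock=10.
Op 2: tick 8 -> clock=18.
Op 3: insert c.com -> 10.0.0.2 (expiry=18+17=35). clock=18
Op 4: insert c.com -> 10.0.0.1 (expiry=18+10=28). clock=18
Op 5: insert a.com -> 10.0.0.1 (expiry=18+10=28). clock=18
Op 6: tick 3 -> clock=21.
Op 7: insert c.com -> 10.0.0.1 (expiry=21+7=28). clock=21
Op 8: tick 1 -> clock=22.
Op 9: insert c.com -> 10.0.0.1 (expiry=22+10=32). clock=22
Op 10: insert b.com -> 10.0.0.2 (expiry=22+10=32). clock=22
Op 11: tick 4 -> clock=26.
Op 12: insert a.com -> 10.0.0.2 (expiry=26+11=37). clock=26
Op 13: insert c.com -> 10.0.0.2 (expiry=26+14=40). clock=26
Op 14: insert a.com -> 10.0.0.1 (expiry=26+8=34). clock=26
Op 15: tick 7 -> clock=33. purged={b.com}
Op 16: tick 2 -> clock=35. purged={a.com}
Final cache (unexpired): {c.com} -> size=1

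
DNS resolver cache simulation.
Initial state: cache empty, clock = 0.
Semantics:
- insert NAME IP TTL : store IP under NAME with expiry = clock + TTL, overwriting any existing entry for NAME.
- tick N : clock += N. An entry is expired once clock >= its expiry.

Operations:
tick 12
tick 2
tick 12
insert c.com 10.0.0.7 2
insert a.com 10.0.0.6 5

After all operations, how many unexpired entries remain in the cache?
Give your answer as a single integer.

Answer: 2

Derivation:
Op 1: tick 12 -> clock=12.
Op 2: tick 2 -> clock=14.
Op 3: tick 12 -> clock=26.
Op 4: insert c.com -> 10.0.0.7 (expiry=26+2=28). clock=26
Op 5: insert a.com -> 10.0.0.6 (expiry=26+5=31). clock=26
Final cache (unexpired): {a.com,c.com} -> size=2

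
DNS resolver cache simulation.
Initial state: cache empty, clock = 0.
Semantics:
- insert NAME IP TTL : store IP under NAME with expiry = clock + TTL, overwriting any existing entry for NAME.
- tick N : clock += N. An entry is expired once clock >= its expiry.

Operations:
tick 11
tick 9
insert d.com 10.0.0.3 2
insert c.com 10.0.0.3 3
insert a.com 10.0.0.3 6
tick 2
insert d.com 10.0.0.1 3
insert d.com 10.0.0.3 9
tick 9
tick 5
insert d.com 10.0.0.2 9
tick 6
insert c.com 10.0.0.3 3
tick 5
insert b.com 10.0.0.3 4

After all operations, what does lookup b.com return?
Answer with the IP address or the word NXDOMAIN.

Op 1: tick 11 -> clock=11.
Op 2: tick 9 -> clock=20.
Op 3: insert d.com -> 10.0.0.3 (expiry=20+2=22). clock=20
Op 4: insert c.com -> 10.0.0.3 (expiry=20+3=23). clock=20
Op 5: insert a.com -> 10.0.0.3 (expiry=20+6=26). clock=20
Op 6: tick 2 -> clock=22. purged={d.com}
Op 7: insert d.com -> 10.0.0.1 (expiry=22+3=25). clock=22
Op 8: insert d.com -> 10.0.0.3 (expiry=22+9=31). clock=22
Op 9: tick 9 -> clock=31. purged={a.com,c.com,d.com}
Op 10: tick 5 -> clock=36.
Op 11: insert d.com -> 10.0.0.2 (expiry=36+9=45). clock=36
Op 12: tick 6 -> clock=42.
Op 13: insert c.com -> 10.0.0.3 (expiry=42+3=45). clock=42
Op 14: tick 5 -> clock=47. purged={c.com,d.com}
Op 15: insert b.com -> 10.0.0.3 (expiry=47+4=51). clock=47
lookup b.com: present, ip=10.0.0.3 expiry=51 > clock=47

Answer: 10.0.0.3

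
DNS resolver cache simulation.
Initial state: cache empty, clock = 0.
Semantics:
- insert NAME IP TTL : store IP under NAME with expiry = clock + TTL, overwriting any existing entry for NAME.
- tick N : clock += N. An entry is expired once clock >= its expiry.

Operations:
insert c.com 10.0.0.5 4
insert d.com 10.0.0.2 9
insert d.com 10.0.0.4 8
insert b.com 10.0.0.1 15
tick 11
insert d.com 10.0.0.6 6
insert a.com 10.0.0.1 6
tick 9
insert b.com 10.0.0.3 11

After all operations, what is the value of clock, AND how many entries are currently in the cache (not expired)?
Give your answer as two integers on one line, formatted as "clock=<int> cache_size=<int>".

Answer: clock=20 cache_size=1

Derivation:
Op 1: insert c.com -> 10.0.0.5 (expiry=0+4=4). clock=0
Op 2: insert d.com -> 10.0.0.2 (expiry=0+9=9). clock=0
Op 3: insert d.com -> 10.0.0.4 (expiry=0+8=8). clock=0
Op 4: insert b.com -> 10.0.0.1 (expiry=0+15=15). clock=0
Op 5: tick 11 -> clock=11. purged={c.com,d.com}
Op 6: insert d.com -> 10.0.0.6 (expiry=11+6=17). clock=11
Op 7: insert a.com -> 10.0.0.1 (expiry=11+6=17). clock=11
Op 8: tick 9 -> clock=20. purged={a.com,b.com,d.com}
Op 9: insert b.com -> 10.0.0.3 (expiry=20+11=31). clock=20
Final clock = 20
Final cache (unexpired): {b.com} -> size=1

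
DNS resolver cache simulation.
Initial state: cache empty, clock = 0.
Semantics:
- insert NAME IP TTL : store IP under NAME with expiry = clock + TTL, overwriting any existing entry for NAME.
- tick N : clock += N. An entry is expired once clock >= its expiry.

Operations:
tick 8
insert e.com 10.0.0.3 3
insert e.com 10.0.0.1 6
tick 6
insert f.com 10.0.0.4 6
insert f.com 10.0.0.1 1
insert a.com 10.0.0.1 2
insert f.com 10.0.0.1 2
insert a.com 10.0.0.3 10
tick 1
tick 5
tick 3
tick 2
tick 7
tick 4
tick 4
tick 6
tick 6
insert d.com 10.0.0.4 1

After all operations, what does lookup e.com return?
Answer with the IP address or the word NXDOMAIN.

Answer: NXDOMAIN

Derivation:
Op 1: tick 8 -> clock=8.
Op 2: insert e.com -> 10.0.0.3 (expiry=8+3=11). clock=8
Op 3: insert e.com -> 10.0.0.1 (expiry=8+6=14). clock=8
Op 4: tick 6 -> clock=14. purged={e.com}
Op 5: insert f.com -> 10.0.0.4 (expiry=14+6=20). clock=14
Op 6: insert f.com -> 10.0.0.1 (expiry=14+1=15). clock=14
Op 7: insert a.com -> 10.0.0.1 (expiry=14+2=16). clock=14
Op 8: insert f.com -> 10.0.0.1 (expiry=14+2=16). clock=14
Op 9: insert a.com -> 10.0.0.3 (expiry=14+10=24). clock=14
Op 10: tick 1 -> clock=15.
Op 11: tick 5 -> clock=20. purged={f.com}
Op 12: tick 3 -> clock=23.
Op 13: tick 2 -> clock=25. purged={a.com}
Op 14: tick 7 -> clock=32.
Op 15: tick 4 -> clock=36.
Op 16: tick 4 -> clock=40.
Op 17: tick 6 -> clock=46.
Op 18: tick 6 -> clock=52.
Op 19: insert d.com -> 10.0.0.4 (expiry=52+1=53). clock=52
lookup e.com: not in cache (expired or never inserted)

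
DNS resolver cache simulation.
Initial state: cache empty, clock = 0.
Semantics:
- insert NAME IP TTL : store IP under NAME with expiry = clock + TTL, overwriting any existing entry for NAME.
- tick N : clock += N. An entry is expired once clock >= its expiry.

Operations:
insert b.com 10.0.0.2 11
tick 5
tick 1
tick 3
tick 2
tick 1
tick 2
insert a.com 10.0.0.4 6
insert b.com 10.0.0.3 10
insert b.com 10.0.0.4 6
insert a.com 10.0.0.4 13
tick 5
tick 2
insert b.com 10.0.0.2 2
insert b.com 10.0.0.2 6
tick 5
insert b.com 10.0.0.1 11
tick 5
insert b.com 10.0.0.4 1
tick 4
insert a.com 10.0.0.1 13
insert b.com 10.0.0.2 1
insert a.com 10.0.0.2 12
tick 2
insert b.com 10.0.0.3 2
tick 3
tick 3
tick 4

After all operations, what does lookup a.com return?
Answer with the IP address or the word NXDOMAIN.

Answer: NXDOMAIN

Derivation:
Op 1: insert b.com -> 10.0.0.2 (expiry=0+11=11). clock=0
Op 2: tick 5 -> clock=5.
Op 3: tick 1 -> clock=6.
Op 4: tick 3 -> clock=9.
Op 5: tick 2 -> clock=11. purged={b.com}
Op 6: tick 1 -> clock=12.
Op 7: tick 2 -> clock=14.
Op 8: insert a.com -> 10.0.0.4 (expiry=14+6=20). clock=14
Op 9: insert b.com -> 10.0.0.3 (expiry=14+10=24). clock=14
Op 10: insert b.com -> 10.0.0.4 (expiry=14+6=20). clock=14
Op 11: insert a.com -> 10.0.0.4 (expiry=14+13=27). clock=14
Op 12: tick 5 -> clock=19.
Op 13: tick 2 -> clock=21. purged={b.com}
Op 14: insert b.com -> 10.0.0.2 (expiry=21+2=23). clock=21
Op 15: insert b.com -> 10.0.0.2 (expiry=21+6=27). clock=21
Op 16: tick 5 -> clock=26.
Op 17: insert b.com -> 10.0.0.1 (expiry=26+11=37). clock=26
Op 18: tick 5 -> clock=31. purged={a.com}
Op 19: insert b.com -> 10.0.0.4 (expiry=31+1=32). clock=31
Op 20: tick 4 -> clock=35. purged={b.com}
Op 21: insert a.com -> 10.0.0.1 (expiry=35+13=48). clock=35
Op 22: insert b.com -> 10.0.0.2 (expiry=35+1=36). clock=35
Op 23: insert a.com -> 10.0.0.2 (expiry=35+12=47). clock=35
Op 24: tick 2 -> clock=37. purged={b.com}
Op 25: insert b.com -> 10.0.0.3 (expiry=37+2=39). clock=37
Op 26: tick 3 -> clock=40. purged={b.com}
Op 27: tick 3 -> clock=43.
Op 28: tick 4 -> clock=47. purged={a.com}
lookup a.com: not in cache (expired or never inserted)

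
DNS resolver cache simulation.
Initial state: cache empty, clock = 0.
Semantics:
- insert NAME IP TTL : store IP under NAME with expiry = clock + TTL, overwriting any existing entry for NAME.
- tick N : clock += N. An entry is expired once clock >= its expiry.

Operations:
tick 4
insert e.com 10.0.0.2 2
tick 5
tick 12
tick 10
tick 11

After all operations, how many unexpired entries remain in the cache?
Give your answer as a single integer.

Op 1: tick 4 -> clock=4.
Op 2: insert e.com -> 10.0.0.2 (expiry=4+2=6). clock=4
Op 3: tick 5 -> clock=9. purged={e.com}
Op 4: tick 12 -> clock=21.
Op 5: tick 10 -> clock=31.
Op 6: tick 11 -> clock=42.
Final cache (unexpired): {} -> size=0

Answer: 0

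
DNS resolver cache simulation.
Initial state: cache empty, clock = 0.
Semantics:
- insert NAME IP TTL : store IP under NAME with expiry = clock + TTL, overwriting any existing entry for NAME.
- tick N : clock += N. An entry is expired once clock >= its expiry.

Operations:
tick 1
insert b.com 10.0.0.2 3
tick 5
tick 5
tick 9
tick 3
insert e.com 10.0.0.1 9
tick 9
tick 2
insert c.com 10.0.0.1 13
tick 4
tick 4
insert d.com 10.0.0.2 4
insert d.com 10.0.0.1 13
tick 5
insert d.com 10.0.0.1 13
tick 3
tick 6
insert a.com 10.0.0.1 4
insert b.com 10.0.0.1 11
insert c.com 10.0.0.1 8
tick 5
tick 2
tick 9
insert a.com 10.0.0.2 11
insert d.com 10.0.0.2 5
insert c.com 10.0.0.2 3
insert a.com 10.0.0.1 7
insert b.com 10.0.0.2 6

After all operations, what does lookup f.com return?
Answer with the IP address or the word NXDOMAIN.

Op 1: tick 1 -> clock=1.
Op 2: insert b.com -> 10.0.0.2 (expiry=1+3=4). clock=1
Op 3: tick 5 -> clock=6. purged={b.com}
Op 4: tick 5 -> clock=11.
Op 5: tick 9 -> clock=20.
Op 6: tick 3 -> clock=23.
Op 7: insert e.com -> 10.0.0.1 (expiry=23+9=32). clock=23
Op 8: tick 9 -> clock=32. purged={e.com}
Op 9: tick 2 -> clock=34.
Op 10: insert c.com -> 10.0.0.1 (expiry=34+13=47). clock=34
Op 11: tick 4 -> clock=38.
Op 12: tick 4 -> clock=42.
Op 13: insert d.com -> 10.0.0.2 (expiry=42+4=46). clock=42
Op 14: insert d.com -> 10.0.0.1 (expiry=42+13=55). clock=42
Op 15: tick 5 -> clock=47. purged={c.com}
Op 16: insert d.com -> 10.0.0.1 (expiry=47+13=60). clock=47
Op 17: tick 3 -> clock=50.
Op 18: tick 6 -> clock=56.
Op 19: insert a.com -> 10.0.0.1 (expiry=56+4=60). clock=56
Op 20: insert b.com -> 10.0.0.1 (expiry=56+11=67). clock=56
Op 21: insert c.com -> 10.0.0.1 (expiry=56+8=64). clock=56
Op 22: tick 5 -> clock=61. purged={a.com,d.com}
Op 23: tick 2 -> clock=63.
Op 24: tick 9 -> clock=72. purged={b.com,c.com}
Op 25: insert a.com -> 10.0.0.2 (expiry=72+11=83). clock=72
Op 26: insert d.com -> 10.0.0.2 (expiry=72+5=77). clock=72
Op 27: insert c.com -> 10.0.0.2 (expiry=72+3=75). clock=72
Op 28: insert a.com -> 10.0.0.1 (expiry=72+7=79). clock=72
Op 29: insert b.com -> 10.0.0.2 (expiry=72+6=78). clock=72
lookup f.com: not in cache (expired or never inserted)

Answer: NXDOMAIN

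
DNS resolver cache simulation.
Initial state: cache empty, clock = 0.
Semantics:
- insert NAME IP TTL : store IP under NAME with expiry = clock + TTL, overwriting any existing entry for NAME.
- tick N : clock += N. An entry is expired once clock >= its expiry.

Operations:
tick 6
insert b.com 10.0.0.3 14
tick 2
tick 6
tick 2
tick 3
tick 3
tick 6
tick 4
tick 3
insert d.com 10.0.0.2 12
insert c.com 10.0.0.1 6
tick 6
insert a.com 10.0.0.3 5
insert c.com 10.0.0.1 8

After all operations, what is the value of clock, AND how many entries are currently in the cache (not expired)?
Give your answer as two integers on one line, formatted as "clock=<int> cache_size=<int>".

Answer: clock=41 cache_size=3

Derivation:
Op 1: tick 6 -> clock=6.
Op 2: insert b.com -> 10.0.0.3 (expiry=6+14=20). clock=6
Op 3: tick 2 -> clock=8.
Op 4: tick 6 -> clock=14.
Op 5: tick 2 -> clock=16.
Op 6: tick 3 -> clock=19.
Op 7: tick 3 -> clock=22. purged={b.com}
Op 8: tick 6 -> clock=28.
Op 9: tick 4 -> clock=32.
Op 10: tick 3 -> clock=35.
Op 11: insert d.com -> 10.0.0.2 (expiry=35+12=47). clock=35
Op 12: insert c.com -> 10.0.0.1 (expiry=35+6=41). clock=35
Op 13: tick 6 -> clock=41. purged={c.com}
Op 14: insert a.com -> 10.0.0.3 (expiry=41+5=46). clock=41
Op 15: insert c.com -> 10.0.0.1 (expiry=41+8=49). clock=41
Final clock = 41
Final cache (unexpired): {a.com,c.com,d.com} -> size=3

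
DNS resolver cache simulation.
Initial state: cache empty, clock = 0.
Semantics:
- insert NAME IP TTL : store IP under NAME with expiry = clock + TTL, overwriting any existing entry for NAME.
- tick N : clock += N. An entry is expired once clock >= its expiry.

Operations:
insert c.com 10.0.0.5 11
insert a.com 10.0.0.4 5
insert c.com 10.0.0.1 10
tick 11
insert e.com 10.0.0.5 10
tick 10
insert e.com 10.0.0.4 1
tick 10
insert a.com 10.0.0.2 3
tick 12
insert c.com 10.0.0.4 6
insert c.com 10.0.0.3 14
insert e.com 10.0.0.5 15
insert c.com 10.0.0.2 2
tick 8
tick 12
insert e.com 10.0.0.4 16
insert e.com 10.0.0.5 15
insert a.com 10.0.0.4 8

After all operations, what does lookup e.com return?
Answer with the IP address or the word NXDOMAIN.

Answer: 10.0.0.5

Derivation:
Op 1: insert c.com -> 10.0.0.5 (expiry=0+11=11). clock=0
Op 2: insert a.com -> 10.0.0.4 (expiry=0+5=5). clock=0
Op 3: insert c.com -> 10.0.0.1 (expiry=0+10=10). clock=0
Op 4: tick 11 -> clock=11. purged={a.com,c.com}
Op 5: insert e.com -> 10.0.0.5 (expiry=11+10=21). clock=11
Op 6: tick 10 -> clock=21. purged={e.com}
Op 7: insert e.com -> 10.0.0.4 (expiry=21+1=22). clock=21
Op 8: tick 10 -> clock=31. purged={e.com}
Op 9: insert a.com -> 10.0.0.2 (expiry=31+3=34). clock=31
Op 10: tick 12 -> clock=43. purged={a.com}
Op 11: insert c.com -> 10.0.0.4 (expiry=43+6=49). clock=43
Op 12: insert c.com -> 10.0.0.3 (expiry=43+14=57). clock=43
Op 13: insert e.com -> 10.0.0.5 (expiry=43+15=58). clock=43
Op 14: insert c.com -> 10.0.0.2 (expiry=43+2=45). clock=43
Op 15: tick 8 -> clock=51. purged={c.com}
Op 16: tick 12 -> clock=63. purged={e.com}
Op 17: insert e.com -> 10.0.0.4 (expiry=63+16=79). clock=63
Op 18: insert e.com -> 10.0.0.5 (expiry=63+15=78). clock=63
Op 19: insert a.com -> 10.0.0.4 (expiry=63+8=71). clock=63
lookup e.com: present, ip=10.0.0.5 expiry=78 > clock=63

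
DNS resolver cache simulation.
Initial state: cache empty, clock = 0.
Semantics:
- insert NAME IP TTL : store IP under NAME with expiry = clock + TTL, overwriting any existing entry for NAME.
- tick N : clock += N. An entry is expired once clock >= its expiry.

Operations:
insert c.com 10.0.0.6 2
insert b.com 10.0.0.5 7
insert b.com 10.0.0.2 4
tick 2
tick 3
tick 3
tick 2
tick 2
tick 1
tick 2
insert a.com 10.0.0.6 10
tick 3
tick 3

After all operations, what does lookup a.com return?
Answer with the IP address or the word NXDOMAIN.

Op 1: insert c.com -> 10.0.0.6 (expiry=0+2=2). clock=0
Op 2: insert b.com -> 10.0.0.5 (expiry=0+7=7). clock=0
Op 3: insert b.com -> 10.0.0.2 (expiry=0+4=4). clock=0
Op 4: tick 2 -> clock=2. purged={c.com}
Op 5: tick 3 -> clock=5. purged={b.com}
Op 6: tick 3 -> clock=8.
Op 7: tick 2 -> clock=10.
Op 8: tick 2 -> clock=12.
Op 9: tick 1 -> clock=13.
Op 10: tick 2 -> clock=15.
Op 11: insert a.com -> 10.0.0.6 (expiry=15+10=25). clock=15
Op 12: tick 3 -> clock=18.
Op 13: tick 3 -> clock=21.
lookup a.com: present, ip=10.0.0.6 expiry=25 > clock=21

Answer: 10.0.0.6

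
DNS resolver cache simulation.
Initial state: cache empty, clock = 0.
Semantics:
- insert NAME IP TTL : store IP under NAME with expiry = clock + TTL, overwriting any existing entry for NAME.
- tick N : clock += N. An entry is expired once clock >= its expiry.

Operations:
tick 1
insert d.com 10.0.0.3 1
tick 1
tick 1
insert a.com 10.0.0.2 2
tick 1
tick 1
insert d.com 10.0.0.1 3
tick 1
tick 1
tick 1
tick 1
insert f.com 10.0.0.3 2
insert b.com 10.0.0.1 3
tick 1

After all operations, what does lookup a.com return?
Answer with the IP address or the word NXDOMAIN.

Answer: NXDOMAIN

Derivation:
Op 1: tick 1 -> clock=1.
Op 2: insert d.com -> 10.0.0.3 (expiry=1+1=2). clock=1
Op 3: tick 1 -> clock=2. purged={d.com}
Op 4: tick 1 -> clock=3.
Op 5: insert a.com -> 10.0.0.2 (expiry=3+2=5). clock=3
Op 6: tick 1 -> clock=4.
Op 7: tick 1 -> clock=5. purged={a.com}
Op 8: insert d.com -> 10.0.0.1 (expiry=5+3=8). clock=5
Op 9: tick 1 -> clock=6.
Op 10: tick 1 -> clock=7.
Op 11: tick 1 -> clock=8. purged={d.com}
Op 12: tick 1 -> clock=9.
Op 13: insert f.com -> 10.0.0.3 (expiry=9+2=11). clock=9
Op 14: insert b.com -> 10.0.0.1 (expiry=9+3=12). clock=9
Op 15: tick 1 -> clock=10.
lookup a.com: not in cache (expired or never inserted)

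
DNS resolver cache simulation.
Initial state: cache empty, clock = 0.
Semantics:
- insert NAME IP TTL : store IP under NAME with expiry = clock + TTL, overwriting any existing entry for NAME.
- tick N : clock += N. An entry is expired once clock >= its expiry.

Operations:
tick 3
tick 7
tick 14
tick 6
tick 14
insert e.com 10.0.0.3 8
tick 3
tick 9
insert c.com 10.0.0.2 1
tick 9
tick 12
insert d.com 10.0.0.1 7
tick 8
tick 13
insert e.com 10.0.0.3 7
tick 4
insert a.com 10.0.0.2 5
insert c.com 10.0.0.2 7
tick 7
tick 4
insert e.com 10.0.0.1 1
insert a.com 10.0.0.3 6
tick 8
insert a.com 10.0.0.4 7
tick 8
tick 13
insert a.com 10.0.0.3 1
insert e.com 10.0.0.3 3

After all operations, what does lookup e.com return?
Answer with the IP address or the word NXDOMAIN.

Op 1: tick 3 -> clock=3.
Op 2: tick 7 -> clock=10.
Op 3: tick 14 -> clock=24.
Op 4: tick 6 -> clock=30.
Op 5: tick 14 -> clock=44.
Op 6: insert e.com -> 10.0.0.3 (expiry=44+8=52). clock=44
Op 7: tick 3 -> clock=47.
Op 8: tick 9 -> clock=56. purged={e.com}
Op 9: insert c.com -> 10.0.0.2 (expiry=56+1=57). clock=56
Op 10: tick 9 -> clock=65. purged={c.com}
Op 11: tick 12 -> clock=77.
Op 12: insert d.com -> 10.0.0.1 (expiry=77+7=84). clock=77
Op 13: tick 8 -> clock=85. purged={d.com}
Op 14: tick 13 -> clock=98.
Op 15: insert e.com -> 10.0.0.3 (expiry=98+7=105). clock=98
Op 16: tick 4 -> clock=102.
Op 17: insert a.com -> 10.0.0.2 (expiry=102+5=107). clock=102
Op 18: insert c.com -> 10.0.0.2 (expiry=102+7=109). clock=102
Op 19: tick 7 -> clock=109. purged={a.com,c.com,e.com}
Op 20: tick 4 -> clock=113.
Op 21: insert e.com -> 10.0.0.1 (expiry=113+1=114). clock=113
Op 22: insert a.com -> 10.0.0.3 (expiry=113+6=119). clock=113
Op 23: tick 8 -> clock=121. purged={a.com,e.com}
Op 24: insert a.com -> 10.0.0.4 (expiry=121+7=128). clock=121
Op 25: tick 8 -> clock=129. purged={a.com}
Op 26: tick 13 -> clock=142.
Op 27: insert a.com -> 10.0.0.3 (expiry=142+1=143). clock=142
Op 28: insert e.com -> 10.0.0.3 (expiry=142+3=145). clock=142
lookup e.com: present, ip=10.0.0.3 expiry=145 > clock=142

Answer: 10.0.0.3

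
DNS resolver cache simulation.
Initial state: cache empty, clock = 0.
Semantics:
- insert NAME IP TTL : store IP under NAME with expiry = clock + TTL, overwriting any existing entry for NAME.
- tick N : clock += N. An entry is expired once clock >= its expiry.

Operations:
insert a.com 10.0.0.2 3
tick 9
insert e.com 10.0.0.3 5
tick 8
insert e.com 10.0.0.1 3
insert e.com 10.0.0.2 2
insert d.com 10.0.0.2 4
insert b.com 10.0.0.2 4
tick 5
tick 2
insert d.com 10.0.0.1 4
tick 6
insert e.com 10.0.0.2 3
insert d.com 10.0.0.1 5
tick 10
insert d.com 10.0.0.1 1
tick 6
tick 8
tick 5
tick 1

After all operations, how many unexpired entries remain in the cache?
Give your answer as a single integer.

Answer: 0

Derivation:
Op 1: insert a.com -> 10.0.0.2 (expiry=0+3=3). clock=0
Op 2: tick 9 -> clock=9. purged={a.com}
Op 3: insert e.com -> 10.0.0.3 (expiry=9+5=14). clock=9
Op 4: tick 8 -> clock=17. purged={e.com}
Op 5: insert e.com -> 10.0.0.1 (expiry=17+3=20). clock=17
Op 6: insert e.com -> 10.0.0.2 (expiry=17+2=19). clock=17
Op 7: insert d.com -> 10.0.0.2 (expiry=17+4=21). clock=17
Op 8: insert b.com -> 10.0.0.2 (expiry=17+4=21). clock=17
Op 9: tick 5 -> clock=22. purged={b.com,d.com,e.com}
Op 10: tick 2 -> clock=24.
Op 11: insert d.com -> 10.0.0.1 (expiry=24+4=28). clock=24
Op 12: tick 6 -> clock=30. purged={d.com}
Op 13: insert e.com -> 10.0.0.2 (expiry=30+3=33). clock=30
Op 14: insert d.com -> 10.0.0.1 (expiry=30+5=35). clock=30
Op 15: tick 10 -> clock=40. purged={d.com,e.com}
Op 16: insert d.com -> 10.0.0.1 (expiry=40+1=41). clock=40
Op 17: tick 6 -> clock=46. purged={d.com}
Op 18: tick 8 -> clock=54.
Op 19: tick 5 -> clock=59.
Op 20: tick 1 -> clock=60.
Final cache (unexpired): {} -> size=0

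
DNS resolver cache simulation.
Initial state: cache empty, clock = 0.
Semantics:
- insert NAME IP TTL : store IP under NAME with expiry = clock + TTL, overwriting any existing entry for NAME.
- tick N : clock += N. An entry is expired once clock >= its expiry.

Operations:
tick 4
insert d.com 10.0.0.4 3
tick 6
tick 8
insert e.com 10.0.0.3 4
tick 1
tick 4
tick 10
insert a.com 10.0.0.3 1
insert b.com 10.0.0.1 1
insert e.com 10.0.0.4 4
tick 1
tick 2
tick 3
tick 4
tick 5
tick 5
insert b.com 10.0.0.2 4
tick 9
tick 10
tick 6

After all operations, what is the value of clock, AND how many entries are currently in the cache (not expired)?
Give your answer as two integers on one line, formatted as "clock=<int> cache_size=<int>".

Op 1: tick 4 -> clock=4.
Op 2: insert d.com -> 10.0.0.4 (expiry=4+3=7). clock=4
Op 3: tick 6 -> clock=10. purged={d.com}
Op 4: tick 8 -> clock=18.
Op 5: insert e.com -> 10.0.0.3 (expiry=18+4=22). clock=18
Op 6: tick 1 -> clock=19.
Op 7: tick 4 -> clock=23. purged={e.com}
Op 8: tick 10 -> clock=33.
Op 9: insert a.com -> 10.0.0.3 (expiry=33+1=34). clock=33
Op 10: insert b.com -> 10.0.0.1 (expiry=33+1=34). clock=33
Op 11: insert e.com -> 10.0.0.4 (expiry=33+4=37). clock=33
Op 12: tick 1 -> clock=34. purged={a.com,b.com}
Op 13: tick 2 -> clock=36.
Op 14: tick 3 -> clock=39. purged={e.com}
Op 15: tick 4 -> clock=43.
Op 16: tick 5 -> clock=48.
Op 17: tick 5 -> clock=53.
Op 18: insert b.com -> 10.0.0.2 (expiry=53+4=57). clock=53
Op 19: tick 9 -> clock=62. purged={b.com}
Op 20: tick 10 -> clock=72.
Op 21: tick 6 -> clock=78.
Final clock = 78
Final cache (unexpired): {} -> size=0

Answer: clock=78 cache_size=0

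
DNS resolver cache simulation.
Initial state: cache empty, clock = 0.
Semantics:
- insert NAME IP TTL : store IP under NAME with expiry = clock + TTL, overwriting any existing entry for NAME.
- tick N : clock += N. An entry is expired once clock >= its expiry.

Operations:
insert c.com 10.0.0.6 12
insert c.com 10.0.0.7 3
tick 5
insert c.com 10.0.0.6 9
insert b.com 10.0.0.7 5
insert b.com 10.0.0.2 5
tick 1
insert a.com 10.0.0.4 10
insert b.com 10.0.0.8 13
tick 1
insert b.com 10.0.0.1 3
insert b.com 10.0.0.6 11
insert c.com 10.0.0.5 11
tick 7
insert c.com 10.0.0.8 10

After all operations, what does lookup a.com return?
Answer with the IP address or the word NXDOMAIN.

Answer: 10.0.0.4

Derivation:
Op 1: insert c.com -> 10.0.0.6 (expiry=0+12=12). clock=0
Op 2: insert c.com -> 10.0.0.7 (expiry=0+3=3). clock=0
Op 3: tick 5 -> clock=5. purged={c.com}
Op 4: insert c.com -> 10.0.0.6 (expiry=5+9=14). clock=5
Op 5: insert b.com -> 10.0.0.7 (expiry=5+5=10). clock=5
Op 6: insert b.com -> 10.0.0.2 (expiry=5+5=10). clock=5
Op 7: tick 1 -> clock=6.
Op 8: insert a.com -> 10.0.0.4 (expiry=6+10=16). clock=6
Op 9: insert b.com -> 10.0.0.8 (expiry=6+13=19). clock=6
Op 10: tick 1 -> clock=7.
Op 11: insert b.com -> 10.0.0.1 (expiry=7+3=10). clock=7
Op 12: insert b.com -> 10.0.0.6 (expiry=7+11=18). clock=7
Op 13: insert c.com -> 10.0.0.5 (expiry=7+11=18). clock=7
Op 14: tick 7 -> clock=14.
Op 15: insert c.com -> 10.0.0.8 (expiry=14+10=24). clock=14
lookup a.com: present, ip=10.0.0.4 expiry=16 > clock=14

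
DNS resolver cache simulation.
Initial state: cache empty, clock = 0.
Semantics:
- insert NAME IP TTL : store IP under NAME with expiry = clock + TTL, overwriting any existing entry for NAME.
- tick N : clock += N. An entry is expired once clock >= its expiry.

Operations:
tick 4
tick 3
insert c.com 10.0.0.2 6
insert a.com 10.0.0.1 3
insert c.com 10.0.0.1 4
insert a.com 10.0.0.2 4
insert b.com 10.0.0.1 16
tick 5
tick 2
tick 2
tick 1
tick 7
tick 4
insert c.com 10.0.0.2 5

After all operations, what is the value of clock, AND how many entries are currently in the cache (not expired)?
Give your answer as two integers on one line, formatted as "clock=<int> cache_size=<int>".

Answer: clock=28 cache_size=1

Derivation:
Op 1: tick 4 -> clock=4.
Op 2: tick 3 -> clock=7.
Op 3: insert c.com -> 10.0.0.2 (expiry=7+6=13). clock=7
Op 4: insert a.com -> 10.0.0.1 (expiry=7+3=10). clock=7
Op 5: insert c.com -> 10.0.0.1 (expiry=7+4=11). clock=7
Op 6: insert a.com -> 10.0.0.2 (expiry=7+4=11). clock=7
Op 7: insert b.com -> 10.0.0.1 (expiry=7+16=23). clock=7
Op 8: tick 5 -> clock=12. purged={a.com,c.com}
Op 9: tick 2 -> clock=14.
Op 10: tick 2 -> clock=16.
Op 11: tick 1 -> clock=17.
Op 12: tick 7 -> clock=24. purged={b.com}
Op 13: tick 4 -> clock=28.
Op 14: insert c.com -> 10.0.0.2 (expiry=28+5=33). clock=28
Final clock = 28
Final cache (unexpired): {c.com} -> size=1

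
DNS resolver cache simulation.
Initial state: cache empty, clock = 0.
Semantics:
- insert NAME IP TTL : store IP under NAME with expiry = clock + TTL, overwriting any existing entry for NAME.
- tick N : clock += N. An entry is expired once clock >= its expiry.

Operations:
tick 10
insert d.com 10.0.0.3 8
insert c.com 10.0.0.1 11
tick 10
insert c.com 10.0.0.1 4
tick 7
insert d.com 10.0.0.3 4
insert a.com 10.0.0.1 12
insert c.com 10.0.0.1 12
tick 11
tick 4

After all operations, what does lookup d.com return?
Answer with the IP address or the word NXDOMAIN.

Answer: NXDOMAIN

Derivation:
Op 1: tick 10 -> clock=10.
Op 2: insert d.com -> 10.0.0.3 (expiry=10+8=18). clock=10
Op 3: insert c.com -> 10.0.0.1 (expiry=10+11=21). clock=10
Op 4: tick 10 -> clock=20. purged={d.com}
Op 5: insert c.com -> 10.0.0.1 (expiry=20+4=24). clock=20
Op 6: tick 7 -> clock=27. purged={c.com}
Op 7: insert d.com -> 10.0.0.3 (expiry=27+4=31). clock=27
Op 8: insert a.com -> 10.0.0.1 (expiry=27+12=39). clock=27
Op 9: insert c.com -> 10.0.0.1 (expiry=27+12=39). clock=27
Op 10: tick 11 -> clock=38. purged={d.com}
Op 11: tick 4 -> clock=42. purged={a.com,c.com}
lookup d.com: not in cache (expired or never inserted)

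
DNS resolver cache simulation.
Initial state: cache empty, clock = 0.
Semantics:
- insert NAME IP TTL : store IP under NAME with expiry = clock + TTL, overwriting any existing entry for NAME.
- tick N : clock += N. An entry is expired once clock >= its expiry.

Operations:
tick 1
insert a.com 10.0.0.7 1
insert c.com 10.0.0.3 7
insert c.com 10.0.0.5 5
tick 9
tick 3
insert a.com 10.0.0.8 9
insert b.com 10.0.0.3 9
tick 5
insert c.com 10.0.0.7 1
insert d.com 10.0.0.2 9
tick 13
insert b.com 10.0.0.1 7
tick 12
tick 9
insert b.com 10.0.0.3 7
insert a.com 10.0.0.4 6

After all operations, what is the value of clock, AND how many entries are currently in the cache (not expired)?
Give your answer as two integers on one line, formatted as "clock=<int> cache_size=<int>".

Answer: clock=52 cache_size=2

Derivation:
Op 1: tick 1 -> clock=1.
Op 2: insert a.com -> 10.0.0.7 (expiry=1+1=2). clock=1
Op 3: insert c.com -> 10.0.0.3 (expiry=1+7=8). clock=1
Op 4: insert c.com -> 10.0.0.5 (expiry=1+5=6). clock=1
Op 5: tick 9 -> clock=10. purged={a.com,c.com}
Op 6: tick 3 -> clock=13.
Op 7: insert a.com -> 10.0.0.8 (expiry=13+9=22). clock=13
Op 8: insert b.com -> 10.0.0.3 (expiry=13+9=22). clock=13
Op 9: tick 5 -> clock=18.
Op 10: insert c.com -> 10.0.0.7 (expiry=18+1=19). clock=18
Op 11: insert d.com -> 10.0.0.2 (expiry=18+9=27). clock=18
Op 12: tick 13 -> clock=31. purged={a.com,b.com,c.com,d.com}
Op 13: insert b.com -> 10.0.0.1 (expiry=31+7=38). clock=31
Op 14: tick 12 -> clock=43. purged={b.com}
Op 15: tick 9 -> clock=52.
Op 16: insert b.com -> 10.0.0.3 (expiry=52+7=59). clock=52
Op 17: insert a.com -> 10.0.0.4 (expiry=52+6=58). clock=52
Final clock = 52
Final cache (unexpired): {a.com,b.com} -> size=2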